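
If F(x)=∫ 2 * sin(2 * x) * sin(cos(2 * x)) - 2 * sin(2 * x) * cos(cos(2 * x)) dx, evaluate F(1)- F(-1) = 0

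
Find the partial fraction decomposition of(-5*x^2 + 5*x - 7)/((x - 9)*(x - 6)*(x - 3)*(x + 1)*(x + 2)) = -37/(440*(x + 2)) + 17/(280*(x + 1)) - 37/(360*(x - 3)) + 157/(504*(x - 6)) - 367/(1980*(x - 9))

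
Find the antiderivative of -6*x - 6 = -3*x^2 - 6*x + C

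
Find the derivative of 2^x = 2^x*log(2)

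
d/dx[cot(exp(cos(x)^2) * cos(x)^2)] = 2*E*(cos(x)^2 + 1)*exp(cos(x)^2 - 1)*sin(x)*cos(x)/sin(E*exp(cos(x)^2 - 1)*cos(x)^2)^2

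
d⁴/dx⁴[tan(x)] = 24*tan(x)^5 + 40*tan(x)^3 + 16*tan(x)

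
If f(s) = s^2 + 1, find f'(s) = 2*s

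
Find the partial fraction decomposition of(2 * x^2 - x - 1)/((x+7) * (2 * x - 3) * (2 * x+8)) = 4/(187*(2*x - 3)) + 52/(51*(x + 7)) - 35/(66*(x + 4))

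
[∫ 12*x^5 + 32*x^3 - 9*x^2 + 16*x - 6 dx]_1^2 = 243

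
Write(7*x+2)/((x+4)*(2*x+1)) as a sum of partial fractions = -3/(7*(2*x + 1)) + 26/(7*(x + 4))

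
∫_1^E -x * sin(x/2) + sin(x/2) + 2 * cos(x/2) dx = (-2 + 2*E)*cos(E/2)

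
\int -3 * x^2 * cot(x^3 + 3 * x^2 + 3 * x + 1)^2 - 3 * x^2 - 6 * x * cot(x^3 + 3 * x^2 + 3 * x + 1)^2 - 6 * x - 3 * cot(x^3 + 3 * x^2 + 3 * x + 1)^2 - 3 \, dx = cot((x + 1)^3) + C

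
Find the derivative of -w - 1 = -1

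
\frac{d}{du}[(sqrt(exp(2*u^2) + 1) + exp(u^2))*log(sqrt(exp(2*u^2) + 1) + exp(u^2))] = (2*u*sqrt(exp(2*u^2) + 1)*exp(u^2)*log(sqrt(exp(2*u^2) + 1) + exp(u^2)) + 2*u*sqrt(exp(2*u^2) + 1)*exp(u^2) + 2*u*exp(2*u^2)*log(sqrt(exp(2*u^2) + 1) + exp(u^2)) + 2*u*exp(2*u^2))/sqrt(exp(2*u^2) + 1)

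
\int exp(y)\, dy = exp(y) + C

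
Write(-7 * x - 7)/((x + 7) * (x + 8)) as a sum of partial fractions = -49/(x + 8) + 42/(x + 7)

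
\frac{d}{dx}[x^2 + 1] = 2*x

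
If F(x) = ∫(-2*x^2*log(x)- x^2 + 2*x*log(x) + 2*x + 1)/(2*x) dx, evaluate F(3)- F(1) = -log(3)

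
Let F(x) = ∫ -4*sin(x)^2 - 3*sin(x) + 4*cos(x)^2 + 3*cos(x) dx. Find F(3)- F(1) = -3*sqrt(2)*sin(pi/4 + 1) + 3*sqrt(2)*sin(pi/4 + 3) - 2*sin(2) + 2*sin(6)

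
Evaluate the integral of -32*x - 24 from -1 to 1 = -48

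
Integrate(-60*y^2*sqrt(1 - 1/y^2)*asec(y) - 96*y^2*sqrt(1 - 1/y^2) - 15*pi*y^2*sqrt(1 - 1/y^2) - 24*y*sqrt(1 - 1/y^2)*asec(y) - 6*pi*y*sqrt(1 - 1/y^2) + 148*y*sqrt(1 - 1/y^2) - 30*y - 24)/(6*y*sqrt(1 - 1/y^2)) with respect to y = -y*(5*y + 4)*(4*asec(y) + pi)/4 + 2*y/3 - 2*(2*y - 3)^2 + C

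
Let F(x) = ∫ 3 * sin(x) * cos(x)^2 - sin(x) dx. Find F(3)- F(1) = cos(3)/2 - cos(1)/4 - cos(9)/4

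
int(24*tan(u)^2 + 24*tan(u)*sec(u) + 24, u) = 24*tan(u) + 24/cos(u) + C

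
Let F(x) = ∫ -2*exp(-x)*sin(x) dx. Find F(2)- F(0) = -1 + (cos(2) + sin(2))*exp(-2)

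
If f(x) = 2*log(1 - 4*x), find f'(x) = 8/(4*x - 1)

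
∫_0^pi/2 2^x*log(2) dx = -1 + 2^(pi/2)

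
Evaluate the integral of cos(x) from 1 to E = -sin(1) + sin(E)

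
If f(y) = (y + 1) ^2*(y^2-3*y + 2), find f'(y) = 4*y^3 - 3*y^2 - 6*y + 1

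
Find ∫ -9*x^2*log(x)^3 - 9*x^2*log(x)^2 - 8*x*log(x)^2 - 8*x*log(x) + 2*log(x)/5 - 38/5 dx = x*(-15*x^2*log(x)^3 - 20*x*log(x)^2 + 2*log(x) - 40)/5 + C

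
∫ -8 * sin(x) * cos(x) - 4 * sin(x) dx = (2*cos(x) + 1)^2 + C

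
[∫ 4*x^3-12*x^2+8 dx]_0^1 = 5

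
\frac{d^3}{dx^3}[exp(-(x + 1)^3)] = (-27*x^6 - 162*x^5 - 405*x^4 - 486*x^3 - 243*x^2 + 21)*exp(-x^3 - 3*x^2 - 3*x - 1)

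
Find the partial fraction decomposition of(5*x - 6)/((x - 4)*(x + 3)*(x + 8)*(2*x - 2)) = 23/(540*(x + 8)) - 3/(40*(x + 3)) + 1/(216*(x - 1)) + 1/(36*(x - 4))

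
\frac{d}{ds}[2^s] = 2^s*log(2)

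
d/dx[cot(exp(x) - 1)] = -exp(x)/sin(exp(x) - 1)^2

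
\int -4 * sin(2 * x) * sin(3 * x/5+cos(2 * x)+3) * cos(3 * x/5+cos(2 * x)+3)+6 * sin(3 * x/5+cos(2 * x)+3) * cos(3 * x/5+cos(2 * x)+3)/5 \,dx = sin(3*x/5 + cos(2*x) + 3)^2 + C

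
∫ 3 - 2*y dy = -y^2 + 3*y + C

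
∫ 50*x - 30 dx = 25*x^2 - 30*x + C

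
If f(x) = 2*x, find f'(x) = 2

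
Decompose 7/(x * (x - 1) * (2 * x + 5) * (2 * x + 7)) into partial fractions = -2/(9*(2*x + 7)) + 2/(5*(2*x + 5)) + 1/(9*(x - 1)) - 1/(5*x)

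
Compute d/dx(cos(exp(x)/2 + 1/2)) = -exp(x)*sin((exp(x) + 1)/2)/2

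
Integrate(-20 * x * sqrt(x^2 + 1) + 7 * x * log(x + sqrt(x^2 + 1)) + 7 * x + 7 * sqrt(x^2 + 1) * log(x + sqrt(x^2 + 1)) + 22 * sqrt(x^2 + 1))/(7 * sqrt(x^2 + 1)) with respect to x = -10*x^2/7 + 15*x/7 + (x + sqrt(x^2 + 1))*log(x + sqrt(x^2 + 1)) + C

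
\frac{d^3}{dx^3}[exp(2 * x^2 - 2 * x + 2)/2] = 32*x^3*exp(2*x^2 - 2*x + 2) - 48*x^2*exp(2*x^2 - 2*x + 2) + 48*x*exp(2*x^2 - 2*x + 2) - 16*exp(2*x^2 - 2*x + 2)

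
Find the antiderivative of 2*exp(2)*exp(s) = 2*exp(s + 2) + C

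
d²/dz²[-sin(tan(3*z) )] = 9*(-1 + cos(3*z)^(-2))^2*sin(tan(3*z)) - 18*sin(3*z)*cos(tan(3*z))/cos(3*z)^3 - 9*sin(tan(3*z)) + 18*sin(tan(3*z))/cos(3*z)^2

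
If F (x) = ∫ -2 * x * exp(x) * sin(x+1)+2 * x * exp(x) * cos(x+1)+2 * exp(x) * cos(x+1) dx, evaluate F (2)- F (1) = 4*exp(2)*cos(3) - 2*E*cos(2)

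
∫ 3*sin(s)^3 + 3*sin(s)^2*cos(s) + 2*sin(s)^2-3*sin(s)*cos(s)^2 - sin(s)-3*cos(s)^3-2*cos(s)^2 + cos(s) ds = -(sqrt(2)*sin(2*s) + 2*sin(s + pi/4))*sin(s + pi/4) + C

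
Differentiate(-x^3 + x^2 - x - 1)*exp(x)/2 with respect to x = -x^3*exp(x)/2 - x^2*exp(x) + x*exp(x)/2 - exp(x)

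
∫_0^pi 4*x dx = 2*pi^2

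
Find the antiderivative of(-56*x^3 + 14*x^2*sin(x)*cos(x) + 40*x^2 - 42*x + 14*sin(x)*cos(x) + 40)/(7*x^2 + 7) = -4*x^2 + 40*x/7 + log(x^2 + 1) + sin(x)^2 + C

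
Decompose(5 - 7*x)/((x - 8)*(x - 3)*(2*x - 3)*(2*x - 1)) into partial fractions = -1/(25*(2*x - 1)) - 11/(39*(2*x - 3)) + 16/(75*(x - 3)) - 17/(325*(x - 8))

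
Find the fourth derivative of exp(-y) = exp(-y)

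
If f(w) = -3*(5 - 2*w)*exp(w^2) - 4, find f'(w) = 12*w^2*exp(w^2) - 30*w*exp(w^2) + 6*exp(w^2)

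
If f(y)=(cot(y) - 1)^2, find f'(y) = 2*(1 - cos(y)/sin(y))/sin(y)^2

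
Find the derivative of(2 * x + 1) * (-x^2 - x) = -6*x^2 - 6*x - 1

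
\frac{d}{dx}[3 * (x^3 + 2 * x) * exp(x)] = 3*x^3*exp(x) + 9*x^2*exp(x) + 6*x*exp(x) + 6*exp(x)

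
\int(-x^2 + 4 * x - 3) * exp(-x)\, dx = (x - 1)^2*exp(-x) + C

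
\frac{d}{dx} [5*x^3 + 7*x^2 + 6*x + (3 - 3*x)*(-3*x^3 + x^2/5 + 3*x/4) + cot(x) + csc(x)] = 36*x^3 - 69*x^2/5 + 107*x/10 - cot(x)^2 - cot(x)*csc(x) + 29/4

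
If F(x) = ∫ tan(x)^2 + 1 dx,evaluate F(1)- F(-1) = 2*tan(1)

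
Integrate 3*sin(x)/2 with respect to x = -3*cos(x)/2 + C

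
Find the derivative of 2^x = 2^x*log(2)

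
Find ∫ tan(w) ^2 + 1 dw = tan(w) + C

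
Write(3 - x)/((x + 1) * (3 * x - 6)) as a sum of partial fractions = -4/(9*(x + 1)) + 1/(9*(x - 2))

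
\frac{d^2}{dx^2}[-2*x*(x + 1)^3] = -24*x^2 - 36*x - 12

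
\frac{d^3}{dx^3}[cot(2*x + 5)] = -48*cot(2*x + 5)^4 - 64*cot(2*x + 5)^2 - 16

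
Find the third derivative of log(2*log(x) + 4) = (2*log(x)^2 + 11*log(x) + 16)/(x^3*log(x)^3 + 6*x^3*log(x)^2 + 12*x^3*log(x) + 8*x^3)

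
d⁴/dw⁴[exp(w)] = exp(w)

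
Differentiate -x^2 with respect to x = -2*x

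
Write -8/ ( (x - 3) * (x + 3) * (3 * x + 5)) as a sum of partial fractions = 9/(7*(3*x + 5)) - 1/(3*(x + 3)) - 2/(21*(x - 3))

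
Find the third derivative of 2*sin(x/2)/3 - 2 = -cos(x/2)/12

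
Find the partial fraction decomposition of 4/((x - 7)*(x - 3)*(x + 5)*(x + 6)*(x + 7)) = 1/(70*(x + 7)) - 4/(117*(x + 6)) + 1/(48*(x + 5)) - 1/(720*(x - 3)) + 1/(2184*(x - 7))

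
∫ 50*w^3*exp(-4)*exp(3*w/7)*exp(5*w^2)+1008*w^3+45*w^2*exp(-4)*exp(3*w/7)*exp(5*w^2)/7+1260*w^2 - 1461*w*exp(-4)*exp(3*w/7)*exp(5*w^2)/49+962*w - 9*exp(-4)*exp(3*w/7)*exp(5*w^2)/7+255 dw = -30*w^2 - 25*w + 7*(6*w^2 + 5*w + 4)^2 + (35*w^2 + 3*w - 28)*exp(5*w^2 + 3*w/7 - 4)/7 + C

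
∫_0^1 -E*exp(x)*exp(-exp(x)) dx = -1 + exp(1 - E)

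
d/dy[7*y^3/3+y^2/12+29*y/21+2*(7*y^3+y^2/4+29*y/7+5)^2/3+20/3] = 196*y^5 + 35*y^4/3 + 929*y^3/6 + 1058*y^2/7 + 7757*y/294 + 29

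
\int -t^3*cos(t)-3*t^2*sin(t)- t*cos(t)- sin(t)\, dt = -t*(t^2 + 1)*sin(t) + C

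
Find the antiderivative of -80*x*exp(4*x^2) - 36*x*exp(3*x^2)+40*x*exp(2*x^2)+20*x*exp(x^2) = (-10*exp(3*x^2) - 6*exp(2*x^2) + 10*exp(x^2) + 10)*exp(x^2) + C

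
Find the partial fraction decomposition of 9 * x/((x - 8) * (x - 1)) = -9/(7*(x - 1)) + 72/(7*(x - 8))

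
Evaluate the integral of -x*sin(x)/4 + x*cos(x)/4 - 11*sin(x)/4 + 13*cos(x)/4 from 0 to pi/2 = pi/8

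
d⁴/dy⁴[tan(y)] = 24*tan(y)^5 + 40*tan(y)^3 + 16*tan(y)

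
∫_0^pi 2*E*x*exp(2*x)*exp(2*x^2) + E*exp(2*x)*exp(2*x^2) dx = -E/2 + exp(1 + 2*pi + 2*pi^2)/2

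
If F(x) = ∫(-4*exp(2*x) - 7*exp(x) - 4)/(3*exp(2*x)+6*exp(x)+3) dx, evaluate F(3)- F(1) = -8/3 - E/(3*(1 + E)) + exp(3)/(3*(1 + exp(3)))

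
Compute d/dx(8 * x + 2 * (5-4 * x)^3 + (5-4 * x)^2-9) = -384*x^2 + 992*x - 632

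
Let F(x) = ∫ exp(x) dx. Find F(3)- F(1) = -E + exp(3)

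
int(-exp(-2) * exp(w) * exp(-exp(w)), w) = exp(-exp(w) - 2) + C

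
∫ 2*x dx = x^2 + C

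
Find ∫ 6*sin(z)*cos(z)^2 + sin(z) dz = -(cos(2*z) + 2)*cos(z) + C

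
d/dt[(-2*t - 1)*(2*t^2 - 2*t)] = -12*t^2 + 4*t + 2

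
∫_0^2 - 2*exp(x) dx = 2 - 2*exp(2)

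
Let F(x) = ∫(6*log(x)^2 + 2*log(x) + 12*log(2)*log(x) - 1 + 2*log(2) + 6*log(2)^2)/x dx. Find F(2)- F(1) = -log(2) + 3*log(2)^2 + 14*log(2)^3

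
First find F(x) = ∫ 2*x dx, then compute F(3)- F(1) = 8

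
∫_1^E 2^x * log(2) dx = -2 + 2^E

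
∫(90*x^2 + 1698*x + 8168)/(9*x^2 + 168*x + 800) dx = 10*x + log((3*x + 28)^2/16 + 1) + C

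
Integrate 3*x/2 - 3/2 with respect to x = 3*x^2/4 - 3*x/2 + C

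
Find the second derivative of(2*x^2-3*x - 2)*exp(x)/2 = x^2*exp(x) + 5*x*exp(x)/2 - 2*exp(x)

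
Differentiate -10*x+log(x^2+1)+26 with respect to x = (-10*x^2 + 2*x - 10)/(x^2 + 1)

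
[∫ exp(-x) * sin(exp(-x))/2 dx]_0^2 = -cos(1)/2 + cos(exp(-2))/2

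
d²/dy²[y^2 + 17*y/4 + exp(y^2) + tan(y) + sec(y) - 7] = 4*y^2*exp(y^2) + 2*exp(y^2) + 2*tan(y)^3 + 2*tan(y)^2*sec(y) + 2*tan(y) + sec(y) + 2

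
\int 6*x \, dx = 3*x^2 + C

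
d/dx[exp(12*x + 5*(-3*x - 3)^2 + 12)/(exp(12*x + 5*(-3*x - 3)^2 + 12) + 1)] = (90*x*exp(45*x^2 + 102*x + 57) + 102*exp(45*x^2 + 102*x + 57))/(exp(114)*exp(204*x)*exp(90*x^2) + 2*exp(57)*exp(102*x)*exp(45*x^2) + 1)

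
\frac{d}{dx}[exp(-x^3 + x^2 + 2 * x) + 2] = -3*x^2*exp(-x^3 + x^2 + 2*x) + 2*x*exp(-x^3 + x^2 + 2*x) + 2*exp(-x^3 + x^2 + 2*x)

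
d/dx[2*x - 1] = 2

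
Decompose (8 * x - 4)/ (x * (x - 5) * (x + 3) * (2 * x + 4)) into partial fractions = 7/(12*(x + 3)) - 5/(7*(x + 2)) + 9/(140*(x - 5)) + 1/(15*x)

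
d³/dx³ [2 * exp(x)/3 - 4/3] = 2*exp(x)/3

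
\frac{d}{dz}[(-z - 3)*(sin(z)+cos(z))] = z*sin(z) - z*cos(z) + 2*sin(z) - 4*cos(z)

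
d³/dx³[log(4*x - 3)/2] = 64/(64*x^3 - 144*x^2 + 108*x - 27)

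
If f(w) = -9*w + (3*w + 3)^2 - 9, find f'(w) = 18*w + 9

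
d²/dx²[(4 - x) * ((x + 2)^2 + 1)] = -6*x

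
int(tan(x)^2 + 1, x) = tan(x) + C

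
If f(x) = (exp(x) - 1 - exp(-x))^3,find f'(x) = (3*exp(6*x) - 6*exp(5*x) + 6*exp(x) + 3)*exp(-3*x)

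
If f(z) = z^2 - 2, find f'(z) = 2*z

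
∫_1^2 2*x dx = 3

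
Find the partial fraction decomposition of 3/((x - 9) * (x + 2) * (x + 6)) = 1/(20*(x + 6)) - 3/(44*(x + 2)) + 1/(55*(x - 9))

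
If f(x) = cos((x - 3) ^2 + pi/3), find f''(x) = -4*x^2*cos(x^2 - 6*x + pi/3 + 9) + 24*x*cos(x^2 - 6*x + pi/3 + 9) - 2*sin(x^2 - 6*x + pi/3 + 9) - 36*cos(x^2 - 6*x + pi/3 + 9)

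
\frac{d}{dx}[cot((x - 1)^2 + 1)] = 2*(1 - x)/sin(x^2 - 2*x + 2)^2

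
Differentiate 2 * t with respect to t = 2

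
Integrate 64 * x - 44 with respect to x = 32*x^2 - 44*x + C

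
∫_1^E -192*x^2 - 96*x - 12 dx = (-4*E - 1)^3 + 125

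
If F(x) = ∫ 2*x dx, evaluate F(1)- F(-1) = 0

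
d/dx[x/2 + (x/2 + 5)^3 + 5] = 3*x^2/8 + 15*x/2 + 38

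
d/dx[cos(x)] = -sin(x)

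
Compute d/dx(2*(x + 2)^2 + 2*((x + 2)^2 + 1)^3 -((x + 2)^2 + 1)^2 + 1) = 12*x^5 + 120*x^4 + 500*x^3 + 1080*x^2 + 1212*x + 568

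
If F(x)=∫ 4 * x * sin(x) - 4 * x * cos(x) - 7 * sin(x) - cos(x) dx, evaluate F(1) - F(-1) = -8*cos(1) + 6*sin(1)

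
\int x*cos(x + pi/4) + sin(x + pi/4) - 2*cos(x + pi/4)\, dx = (x - 2)*sin(x + pi/4) + C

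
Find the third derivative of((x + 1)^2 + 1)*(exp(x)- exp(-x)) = (x^2*exp(2*x) + x^2 + 8*x*exp(2*x) - 4*x + 14*exp(2*x) + 2)*exp(-x)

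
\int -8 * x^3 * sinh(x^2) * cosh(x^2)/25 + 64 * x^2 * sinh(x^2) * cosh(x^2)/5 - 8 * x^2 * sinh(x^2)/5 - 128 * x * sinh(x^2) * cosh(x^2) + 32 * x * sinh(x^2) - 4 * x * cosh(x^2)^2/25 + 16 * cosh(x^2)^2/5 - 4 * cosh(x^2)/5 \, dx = -2*(x - 20)*((x - 20)*cosh(x^2) + 10)*cosh(x^2)/25 + C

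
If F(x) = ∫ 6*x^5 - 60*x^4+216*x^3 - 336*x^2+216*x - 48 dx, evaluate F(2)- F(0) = -16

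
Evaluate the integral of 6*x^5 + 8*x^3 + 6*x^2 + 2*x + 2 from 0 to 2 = 120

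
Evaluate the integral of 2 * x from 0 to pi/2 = pi^2/4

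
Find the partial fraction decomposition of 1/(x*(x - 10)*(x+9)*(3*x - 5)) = -27/(4000*(3*x - 5)) - 1/(5472*(x + 9)) + 1/(4750*(x - 10)) + 1/(450*x)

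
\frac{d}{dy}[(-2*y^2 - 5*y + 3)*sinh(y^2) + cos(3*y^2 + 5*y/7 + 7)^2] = -4*y^3*cosh(y^2) - 10*y^2*cosh(y^2) - 6*y*sin(6*y^2 + 10*y/7 + 14) - 4*y*sinh(y^2) + 6*y*cosh(y^2) - 5*sin(6*y^2 + 10*y/7 + 14)/7 - 5*sinh(y^2)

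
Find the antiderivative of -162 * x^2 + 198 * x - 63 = -54*x^3 + 99*x^2 - 63*x + C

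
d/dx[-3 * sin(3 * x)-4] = -9*cos(3*x)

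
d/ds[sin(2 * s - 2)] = 2*cos(2*s - 2)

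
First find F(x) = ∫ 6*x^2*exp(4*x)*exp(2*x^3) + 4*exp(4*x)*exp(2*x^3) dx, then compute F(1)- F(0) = -1 + exp(6)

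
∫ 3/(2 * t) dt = 3*log(t)/2 + C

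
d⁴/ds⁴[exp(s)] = exp(s)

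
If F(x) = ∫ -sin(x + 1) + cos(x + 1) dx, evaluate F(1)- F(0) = -sin(1) - cos(1) + cos(2) + sin(2)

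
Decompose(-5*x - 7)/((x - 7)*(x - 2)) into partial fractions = 17/(5*(x - 2)) - 42/(5*(x - 7))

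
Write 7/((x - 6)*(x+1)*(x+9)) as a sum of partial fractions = 7/(120*(x + 9)) - 1/(8*(x + 1)) + 1/(15*(x - 6))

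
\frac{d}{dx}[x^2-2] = 2*x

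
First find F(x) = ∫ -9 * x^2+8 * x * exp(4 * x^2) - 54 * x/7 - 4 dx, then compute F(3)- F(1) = -818/7 - exp(4) + exp(36)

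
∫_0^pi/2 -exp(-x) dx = -1 + exp(-pi/2)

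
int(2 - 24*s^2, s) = -8*s^3 + 2*s + C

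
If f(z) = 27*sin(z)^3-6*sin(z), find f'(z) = -81*cos(z)^3 + 75*cos(z)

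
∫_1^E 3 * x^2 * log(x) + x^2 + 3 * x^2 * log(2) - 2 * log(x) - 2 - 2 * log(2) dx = log(2) + (-2*E + exp(3))*log(2*E)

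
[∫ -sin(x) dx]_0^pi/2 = -1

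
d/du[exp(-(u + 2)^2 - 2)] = (-2*u - 4)*exp(-u^2 - 4*u - 6)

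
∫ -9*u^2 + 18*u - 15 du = -3*u^3 + 9*u^2 - 15*u + C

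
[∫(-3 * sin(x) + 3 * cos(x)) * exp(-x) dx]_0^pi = 0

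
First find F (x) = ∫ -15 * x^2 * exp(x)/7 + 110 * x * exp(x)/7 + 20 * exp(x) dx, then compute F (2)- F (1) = -125*E/7 + 220*exp(2)/7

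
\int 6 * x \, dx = 3*x^2 + C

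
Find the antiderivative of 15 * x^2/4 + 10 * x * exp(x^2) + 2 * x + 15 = 5*x^3/4 + x^2 + 15*x + 5*exp(x^2) + C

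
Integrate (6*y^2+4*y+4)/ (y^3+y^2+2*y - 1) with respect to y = 2*log(-y^3 - y^2 - 2*y + 1) + C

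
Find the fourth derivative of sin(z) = sin(z)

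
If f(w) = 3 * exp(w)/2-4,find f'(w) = 3*exp(w)/2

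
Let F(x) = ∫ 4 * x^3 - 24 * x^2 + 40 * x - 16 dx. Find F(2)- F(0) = 0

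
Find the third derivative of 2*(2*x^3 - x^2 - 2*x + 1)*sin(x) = -4*x^3*cos(x) - 36*x^2*sin(x) + 2*x^2*cos(x) + 12*x*sin(x) + 76*x*cos(x) + 36*sin(x) - 14*cos(x)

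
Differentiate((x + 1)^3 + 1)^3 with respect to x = 9*x^8 + 72*x^7 + 252*x^6 + 522*x^5 + 720*x^4 + 684*x^3 + 441*x^2 + 180*x + 36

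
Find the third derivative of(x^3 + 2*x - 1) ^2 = 120*x^3 + 96*x - 12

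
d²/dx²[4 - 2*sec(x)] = 2/cos(x) - 4/cos(x)^3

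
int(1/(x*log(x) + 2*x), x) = log(log(x)/2 + 1) + C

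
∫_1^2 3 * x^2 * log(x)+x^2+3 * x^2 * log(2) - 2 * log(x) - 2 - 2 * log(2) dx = 9*log(2)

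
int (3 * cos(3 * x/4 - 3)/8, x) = sin(3*x/4 - 3)/2 + C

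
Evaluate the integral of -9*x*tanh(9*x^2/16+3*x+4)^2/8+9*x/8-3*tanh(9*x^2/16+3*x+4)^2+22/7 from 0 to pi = -tanh(4) + pi/7 + tanh((2 + 3*pi/4)^2)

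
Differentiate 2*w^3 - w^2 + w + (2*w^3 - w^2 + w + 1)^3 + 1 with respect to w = 72*w^8 - 96*w^7 + 126*w^6 - 6*w^5 - 15*w^4 + 48*w^3 + 9*w^2 - 2*w + 4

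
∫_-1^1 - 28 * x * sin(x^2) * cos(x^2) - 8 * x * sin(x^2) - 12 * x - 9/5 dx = -18/5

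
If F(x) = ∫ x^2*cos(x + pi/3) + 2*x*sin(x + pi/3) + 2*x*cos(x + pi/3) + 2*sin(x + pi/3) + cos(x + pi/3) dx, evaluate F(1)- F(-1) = 4*sin(1 + pi/3)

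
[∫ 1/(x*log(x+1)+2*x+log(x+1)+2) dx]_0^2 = -log(2) + log(log(3) + 2)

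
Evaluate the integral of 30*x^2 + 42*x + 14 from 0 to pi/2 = -3 + (3 + 5*pi/2)*(1 + 3*pi/2 + pi^2/2)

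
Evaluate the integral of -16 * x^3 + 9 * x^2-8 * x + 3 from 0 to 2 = -50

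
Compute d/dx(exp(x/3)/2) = exp(x/3)/6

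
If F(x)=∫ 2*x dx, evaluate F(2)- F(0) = 4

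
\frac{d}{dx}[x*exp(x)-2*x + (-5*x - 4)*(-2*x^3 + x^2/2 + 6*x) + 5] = 40*x^3 + 33*x^2/2 + x*exp(x) - 64*x + exp(x) - 26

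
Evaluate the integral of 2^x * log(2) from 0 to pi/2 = -1 + 2^(pi/2)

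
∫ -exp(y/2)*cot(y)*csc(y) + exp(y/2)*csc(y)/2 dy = exp(y/2)*csc(y) + C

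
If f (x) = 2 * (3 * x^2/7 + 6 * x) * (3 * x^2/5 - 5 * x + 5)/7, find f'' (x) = 216*x^2/245 + 612*x/245 - 780/49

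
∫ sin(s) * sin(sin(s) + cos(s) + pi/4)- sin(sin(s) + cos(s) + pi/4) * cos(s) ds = cos(sqrt(2)*sin(s + pi/4) + pi/4) + C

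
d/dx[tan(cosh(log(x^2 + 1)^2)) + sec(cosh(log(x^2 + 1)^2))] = 4*x*(sin(cosh(log(x^2 + 1)^2)) + 1)*log(x^2 + 1)*sinh(log(x^2 + 1)^2)/((x^2 + 1)*cos(cosh(log(x^2 + 1)^2))^2)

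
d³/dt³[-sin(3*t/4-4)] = 27*cos(3*t/4 - 4)/64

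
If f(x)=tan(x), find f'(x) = cos(x)^(-2)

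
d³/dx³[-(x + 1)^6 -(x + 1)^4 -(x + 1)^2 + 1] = -120*x^3 - 360*x^2 - 384*x - 144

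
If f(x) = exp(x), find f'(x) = exp(x)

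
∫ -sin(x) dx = cos(x) + C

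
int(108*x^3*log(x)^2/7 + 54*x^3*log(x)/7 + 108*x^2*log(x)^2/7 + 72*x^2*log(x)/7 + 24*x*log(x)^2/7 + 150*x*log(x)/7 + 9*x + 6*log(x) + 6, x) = 3*x*(3*x + 2)*(x*(3*x + 2)*log(x) + 7)*log(x)/7 + C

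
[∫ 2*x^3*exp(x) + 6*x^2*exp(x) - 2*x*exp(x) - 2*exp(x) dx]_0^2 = 12*exp(2)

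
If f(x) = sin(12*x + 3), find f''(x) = -144*sin(12*x + 3)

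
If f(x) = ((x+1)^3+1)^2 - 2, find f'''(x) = 120*x^3 + 360*x^2 + 360*x + 132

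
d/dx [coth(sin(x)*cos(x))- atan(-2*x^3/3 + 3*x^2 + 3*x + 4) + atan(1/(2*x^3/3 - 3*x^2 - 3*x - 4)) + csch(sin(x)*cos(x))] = -(coth(sin(2*x)/2)*csch(sin(2*x)/2) + 2/(cosh(sin(2*x)) - 1))*cos(2*x)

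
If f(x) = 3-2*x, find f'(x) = -2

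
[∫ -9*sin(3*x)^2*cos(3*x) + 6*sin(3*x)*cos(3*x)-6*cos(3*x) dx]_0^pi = 0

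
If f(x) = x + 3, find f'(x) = 1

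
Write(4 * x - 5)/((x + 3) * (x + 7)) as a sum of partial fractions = 33/(4*(x + 7)) - 17/(4*(x + 3))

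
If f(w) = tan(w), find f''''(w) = 24*tan(w)^5 + 40*tan(w)^3 + 16*tan(w)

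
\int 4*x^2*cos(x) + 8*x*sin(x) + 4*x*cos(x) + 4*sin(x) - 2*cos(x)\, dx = (4*x^2 + 4*x - 2)*sin(x) + C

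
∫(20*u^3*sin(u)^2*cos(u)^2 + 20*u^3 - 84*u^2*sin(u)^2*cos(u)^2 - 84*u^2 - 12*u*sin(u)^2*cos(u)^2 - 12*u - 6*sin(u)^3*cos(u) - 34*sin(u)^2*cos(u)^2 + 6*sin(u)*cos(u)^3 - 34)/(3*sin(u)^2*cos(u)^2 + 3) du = (u - 6)*(5*u^3 + 2*u^2 + 6*u + 2)/3 + log(9/8 - cos(4*u)/8) + C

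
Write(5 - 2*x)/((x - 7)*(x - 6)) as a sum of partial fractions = 7/(x - 6) - 9/(x - 7)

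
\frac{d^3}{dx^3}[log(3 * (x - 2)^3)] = 6/(x^3 - 6*x^2 + 12*x - 8)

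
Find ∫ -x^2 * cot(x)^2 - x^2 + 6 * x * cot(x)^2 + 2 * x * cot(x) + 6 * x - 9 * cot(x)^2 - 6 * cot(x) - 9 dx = (x - 3)^2*cot(x) + C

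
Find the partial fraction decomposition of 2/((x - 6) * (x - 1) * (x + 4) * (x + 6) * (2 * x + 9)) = -32/(693*(2*x + 9)) + 1/(252*(x + 6)) + 1/(50*(x + 4)) - 2/(1925*(x - 1)) + 1/(6300*(x - 6))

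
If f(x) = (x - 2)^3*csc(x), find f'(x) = (x - 2)^2*(-x*cos(x)/sin(x) + 3 + 2*cos(x)/sin(x))/sin(x)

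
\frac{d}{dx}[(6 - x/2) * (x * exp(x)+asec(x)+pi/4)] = (-4*x^4*sqrt(1 - 1/x^2)*exp(x) + 40*x^3*sqrt(1 - 1/x^2)*exp(x) + 48*x^2*sqrt(1 - 1/x^2)*exp(x) - 4*x^2*sqrt(1 - 1/x^2)*asec(x) - pi*x^2*sqrt(1 - 1/x^2) - 4*x + 48)/(8*x^2*sqrt(1 - 1/x^2))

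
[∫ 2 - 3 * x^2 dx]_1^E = -exp(3) - 1 + 2*E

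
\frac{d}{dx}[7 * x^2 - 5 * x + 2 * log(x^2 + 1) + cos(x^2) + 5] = (-2*x^3*sin(x^2) + 14*x^3 - 5*x^2 - 2*x*sin(x^2) + 18*x - 5)/(x^2 + 1)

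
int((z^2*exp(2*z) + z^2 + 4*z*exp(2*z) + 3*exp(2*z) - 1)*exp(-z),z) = 2*(z + 1)^2*sinh(z) + C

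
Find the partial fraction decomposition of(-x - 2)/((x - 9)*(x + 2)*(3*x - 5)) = 3/(22*(3*x - 5)) - 1/(22*(x - 9))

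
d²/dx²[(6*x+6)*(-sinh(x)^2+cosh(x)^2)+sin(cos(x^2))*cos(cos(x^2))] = -16*x^2*sin(x^2)^2*sin(cos(x^2))*cos(cos(x^2)) + 8*x^2*sin(cos(x^2))^2*cos(x^2) - 4*x^2*cos(x^2) + 4*sin(x^2)*sin(cos(x^2))^2 - 2*sin(x^2)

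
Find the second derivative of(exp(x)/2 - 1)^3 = 9*exp(3*x)/8 - 3*exp(2*x) + 3*exp(x)/2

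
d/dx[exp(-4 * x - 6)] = -4*exp(-4*x - 6)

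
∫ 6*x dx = 3*x^2 + C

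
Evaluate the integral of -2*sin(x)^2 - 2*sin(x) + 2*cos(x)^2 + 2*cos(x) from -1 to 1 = 4*(cos(1) + 1)*sin(1)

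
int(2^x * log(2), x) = 2^x + C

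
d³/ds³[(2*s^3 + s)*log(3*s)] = (12*s^2*log(s) + 12*s^2*log(3) + 22*s^2 - 1)/s^2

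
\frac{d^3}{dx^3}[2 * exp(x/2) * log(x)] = (x^3*exp(x/2)*log(x) + 6*x^2*exp(x/2) - 12*x*exp(x/2) + 16*exp(x/2))/(4*x^3)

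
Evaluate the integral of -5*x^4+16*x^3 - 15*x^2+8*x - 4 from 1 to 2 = 2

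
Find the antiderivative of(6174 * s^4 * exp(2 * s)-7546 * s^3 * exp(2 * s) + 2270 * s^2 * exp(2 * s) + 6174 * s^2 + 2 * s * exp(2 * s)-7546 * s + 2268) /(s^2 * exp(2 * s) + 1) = 2058*s^3 - 3773*s^2 + 2268*s + log(s^2*exp(2*s) + 1) + C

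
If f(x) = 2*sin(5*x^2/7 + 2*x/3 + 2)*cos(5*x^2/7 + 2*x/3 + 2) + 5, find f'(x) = 4*(15*x + 7)*cos(2*(5*x^2/7 + 2*x/3 + 2))/21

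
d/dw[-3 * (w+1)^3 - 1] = -9*w^2 - 18*w - 9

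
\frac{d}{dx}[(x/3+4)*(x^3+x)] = 4*x^3/3 + 12*x^2 + 2*x/3 + 4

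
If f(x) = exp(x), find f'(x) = exp(x)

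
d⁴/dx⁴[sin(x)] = sin(x)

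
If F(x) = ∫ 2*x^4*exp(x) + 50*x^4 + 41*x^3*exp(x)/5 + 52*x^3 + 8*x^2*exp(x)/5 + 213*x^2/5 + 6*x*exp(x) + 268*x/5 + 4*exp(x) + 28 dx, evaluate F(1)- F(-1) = 6*exp(-1)/5 + 36*E/5 + 522/5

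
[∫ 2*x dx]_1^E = -1 + exp(2)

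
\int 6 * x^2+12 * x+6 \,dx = 2*x^3 + 6*x^2 + 6*x + C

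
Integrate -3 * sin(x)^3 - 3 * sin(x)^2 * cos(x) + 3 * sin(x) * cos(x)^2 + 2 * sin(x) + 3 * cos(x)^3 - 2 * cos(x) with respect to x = -2*sqrt(2)*sin(x + pi/4)*cos(x + pi/4)^2 + C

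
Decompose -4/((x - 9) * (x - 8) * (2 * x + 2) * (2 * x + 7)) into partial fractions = 16/(2875*(2*x + 7)) - 1/(225*(x + 1)) + 2/(207*(x - 8)) - 1/(125*(x - 9))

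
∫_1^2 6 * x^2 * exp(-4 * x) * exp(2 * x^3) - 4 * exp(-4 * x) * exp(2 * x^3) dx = -exp(-2) + exp(8)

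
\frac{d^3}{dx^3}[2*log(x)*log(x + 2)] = (4*x^3*log(x) + 4*x^3*log(x + 2) - 12*x^3 + 24*x^2*log(x + 2) - 36*x^2 + 48*x*log(x + 2) - 24*x + 32*log(x + 2))/(x^6 + 6*x^5 + 12*x^4 + 8*x^3)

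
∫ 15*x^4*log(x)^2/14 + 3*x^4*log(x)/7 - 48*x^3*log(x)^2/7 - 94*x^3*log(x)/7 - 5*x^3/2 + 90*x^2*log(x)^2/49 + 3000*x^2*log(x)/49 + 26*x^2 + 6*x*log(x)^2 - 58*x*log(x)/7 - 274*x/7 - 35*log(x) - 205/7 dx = (3*x^2*log(x)^2 - 35*x*log(x) + 28)*(7*x^3 - 56*x^2 + 20*x + 98)/98 + C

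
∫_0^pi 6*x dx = 3*pi^2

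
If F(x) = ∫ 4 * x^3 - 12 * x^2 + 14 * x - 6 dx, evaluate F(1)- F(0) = -2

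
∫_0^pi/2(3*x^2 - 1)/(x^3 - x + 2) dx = -log(2) + log(-pi/2 + 2 + pi^3/8)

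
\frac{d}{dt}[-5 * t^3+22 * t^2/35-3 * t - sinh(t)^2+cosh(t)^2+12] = -15*t^2 + 44*t/35 - 3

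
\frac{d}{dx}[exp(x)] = exp(x)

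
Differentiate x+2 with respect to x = 1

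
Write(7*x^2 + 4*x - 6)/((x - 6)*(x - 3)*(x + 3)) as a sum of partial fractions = 5/(6*(x + 3)) - 23/(6*(x - 3)) + 10/(x - 6)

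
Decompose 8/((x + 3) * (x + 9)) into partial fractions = -4/(3*(x + 9)) + 4/(3*(x + 3))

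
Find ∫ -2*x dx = -x^2 + C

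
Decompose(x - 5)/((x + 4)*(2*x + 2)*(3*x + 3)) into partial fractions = -1/(6*(x + 4)) + 1/(6*(x + 1)) - 1/(3*(x + 1)^2)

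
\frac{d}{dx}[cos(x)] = -sin(x)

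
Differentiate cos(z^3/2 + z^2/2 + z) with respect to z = -(3*z^2/2 + z + 1)*sin(z*(z^2/2 + z/2 + 1))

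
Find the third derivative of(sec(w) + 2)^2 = 4*(-1 - 2/cos(w) + 6/cos(w)^2 + 6/cos(w)^3)*sin(w)/cos(w)^2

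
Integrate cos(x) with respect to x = sin(x) + C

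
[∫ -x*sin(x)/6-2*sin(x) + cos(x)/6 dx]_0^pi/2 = -2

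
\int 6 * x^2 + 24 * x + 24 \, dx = 2*x^3 + 12*x^2 + 24*x + C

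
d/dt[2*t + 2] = 2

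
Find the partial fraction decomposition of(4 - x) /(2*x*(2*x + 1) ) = -9/(2*(2*x + 1)) + 2/x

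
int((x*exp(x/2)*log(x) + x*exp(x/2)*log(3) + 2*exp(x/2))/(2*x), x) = exp(x/2)*log(3*x) + C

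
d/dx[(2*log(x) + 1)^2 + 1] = (8*log(x) + 4)/x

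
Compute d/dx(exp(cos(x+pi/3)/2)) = -exp(cos(x + pi/3)/2)*sin(x + pi/3)/2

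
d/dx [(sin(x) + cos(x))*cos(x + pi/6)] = sqrt(2)*cos(2*x + 5*pi/12)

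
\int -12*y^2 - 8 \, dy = -4*y^3 - 8*y + C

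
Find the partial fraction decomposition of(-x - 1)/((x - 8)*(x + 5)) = -4/(13*(x + 5)) - 9/(13*(x - 8))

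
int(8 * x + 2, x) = 4*x^2 + 2*x + C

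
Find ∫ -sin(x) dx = cos(x) + C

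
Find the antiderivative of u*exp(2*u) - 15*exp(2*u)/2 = (u - 8)*exp(2*u)/2 + C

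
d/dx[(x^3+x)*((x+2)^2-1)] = 5*x^4 + 16*x^3 + 12*x^2 + 8*x + 3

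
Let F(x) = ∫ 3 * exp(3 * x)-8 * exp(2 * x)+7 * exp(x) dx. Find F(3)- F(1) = -(-1 + exp(3))^2 - 2*E - (-1 + E)^3 + (-1 + E)^2 + 2*exp(3) + (-1 + exp(3))^3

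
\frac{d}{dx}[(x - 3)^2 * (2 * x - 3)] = 6*x^2 - 30*x + 36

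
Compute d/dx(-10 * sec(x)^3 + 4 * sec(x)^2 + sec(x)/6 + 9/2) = (1/6 + 8/cos(x) - 30/cos(x)^2)*sin(x)/cos(x)^2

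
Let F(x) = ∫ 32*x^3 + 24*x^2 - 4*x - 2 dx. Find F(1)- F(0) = 12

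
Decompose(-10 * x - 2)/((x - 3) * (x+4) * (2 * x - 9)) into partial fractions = -188/(51*(2*x - 9)) + 38/(119*(x + 4)) + 32/(21*(x - 3))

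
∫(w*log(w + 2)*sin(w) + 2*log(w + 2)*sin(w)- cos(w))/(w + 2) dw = -log(w + 2)*cos(w) + C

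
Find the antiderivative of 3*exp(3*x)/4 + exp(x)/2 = (exp(2*x) + 2)*exp(x)/4 + C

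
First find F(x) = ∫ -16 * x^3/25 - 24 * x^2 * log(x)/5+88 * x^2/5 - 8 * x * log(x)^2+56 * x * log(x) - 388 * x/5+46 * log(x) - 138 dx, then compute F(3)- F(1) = -4*(-76/5 + 3*log(3))^2 + 18*log(3) + 6784/25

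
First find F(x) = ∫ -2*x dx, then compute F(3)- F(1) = -8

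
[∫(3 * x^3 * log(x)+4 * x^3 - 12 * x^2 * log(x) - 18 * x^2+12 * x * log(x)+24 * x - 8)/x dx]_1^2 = 1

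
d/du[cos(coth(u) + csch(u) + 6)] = (cosh(u) + 1)*sin(coth(u) + csch(u) + 6)/sinh(u)^2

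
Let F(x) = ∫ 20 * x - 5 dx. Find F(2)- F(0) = 30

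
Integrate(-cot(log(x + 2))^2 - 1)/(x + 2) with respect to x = cot(log(x + 2)) + C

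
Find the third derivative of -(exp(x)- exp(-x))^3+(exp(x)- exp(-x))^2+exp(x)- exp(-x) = (-27*exp(6*x) + 8*exp(5*x) + 4*exp(4*x) + 4*exp(2*x) - 8*exp(x) - 27)*exp(-3*x)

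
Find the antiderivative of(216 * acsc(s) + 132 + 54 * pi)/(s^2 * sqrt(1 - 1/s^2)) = -3*(12*acsc(s) + 8 + 3*pi)^2/4 + 12*acsc(s) + C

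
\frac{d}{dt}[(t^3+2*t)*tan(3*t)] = 3*t^3/cos(3*t)^2 + 3*t^2*tan(3*t) + 6*t/cos(3*t)^2 + 2*tan(3*t)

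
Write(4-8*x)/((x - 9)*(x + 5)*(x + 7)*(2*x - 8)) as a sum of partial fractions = -15/(176*(x + 7)) + 11/(126*(x + 5)) + 14/(495*(x - 4)) - 17/(560*(x - 9))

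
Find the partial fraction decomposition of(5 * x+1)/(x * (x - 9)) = 46/(9*(x - 9)) - 1/(9*x)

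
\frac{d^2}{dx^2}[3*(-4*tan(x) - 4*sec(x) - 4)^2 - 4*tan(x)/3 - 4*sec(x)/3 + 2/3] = 4*(552*sin(x) + 284*sin(2*x)/3 - 24*sin(3*x) + 355*cos(x)/3 + 144*cos(2*x)*tan(x)^2 - 48*cos(2*x) - 71*cos(3*x)/3 + 144*tan(x)^2 + 240)/(cos(2*x) + 1)^2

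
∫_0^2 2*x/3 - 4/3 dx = -4/3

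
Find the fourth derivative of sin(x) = sin(x)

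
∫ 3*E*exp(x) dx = 3*exp(x + 1) + C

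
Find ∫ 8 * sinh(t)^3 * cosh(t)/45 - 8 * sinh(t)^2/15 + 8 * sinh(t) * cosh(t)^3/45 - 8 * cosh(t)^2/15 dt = (sinh(2*t) + 9)^2/45 - 2*sinh(2*t)/3 + C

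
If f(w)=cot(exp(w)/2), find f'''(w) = (-3*(-1 + sin(exp(w)/2)^(-2))^2*exp(2*w)/4 + 3*exp(2*w)/4 - exp(2*w)/sin(exp(w)/2)^2 + 3*exp(w)*cos(exp(w)/2)/(2*sin(exp(w)/2)^3) - 1/(2*sin(exp(w)/2)^2))*exp(w)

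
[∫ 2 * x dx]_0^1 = 1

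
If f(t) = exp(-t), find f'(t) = -exp(-t)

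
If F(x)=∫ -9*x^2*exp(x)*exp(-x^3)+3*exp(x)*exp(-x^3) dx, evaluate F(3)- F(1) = -3 + 3*exp(-24)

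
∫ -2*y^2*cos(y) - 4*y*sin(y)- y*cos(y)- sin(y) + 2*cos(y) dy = (-2*y^2 - y + 2)*sin(y) + C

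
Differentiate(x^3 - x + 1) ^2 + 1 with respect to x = 6*x^5 - 8*x^3 + 6*x^2 + 2*x - 2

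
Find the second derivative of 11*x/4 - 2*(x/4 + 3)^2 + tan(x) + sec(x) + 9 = 2*sin(x)/cos(x)^3 - 1/4 - 1/cos(x) + 2/cos(x)^3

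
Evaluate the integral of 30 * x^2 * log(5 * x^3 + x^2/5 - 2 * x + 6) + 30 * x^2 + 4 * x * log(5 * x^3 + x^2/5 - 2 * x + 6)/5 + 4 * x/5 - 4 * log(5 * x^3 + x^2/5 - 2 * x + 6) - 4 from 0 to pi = -12*log(6) + 2*(-2*pi + pi^2/5 + 6 + 5*pi^3)*log(-2*pi + pi^2/5 + 6 + 5*pi^3)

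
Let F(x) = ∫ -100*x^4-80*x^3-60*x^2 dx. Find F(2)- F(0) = -1120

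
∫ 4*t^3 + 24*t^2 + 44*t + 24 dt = t^4 + 8*t^3 + 22*t^2 + 24*t + C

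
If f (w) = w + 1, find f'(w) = 1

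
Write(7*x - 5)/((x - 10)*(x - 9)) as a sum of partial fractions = -58/(x - 9) + 65/(x - 10)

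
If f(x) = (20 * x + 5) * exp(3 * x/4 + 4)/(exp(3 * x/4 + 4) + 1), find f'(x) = (60*x*exp(3*x/4 + 4) + 95*exp(3*x/4 + 4) + 80*exp(3*x/2 + 8))/(8*exp(4)*exp(3*x/4) + 4*exp(8)*exp(3*x/2) + 4)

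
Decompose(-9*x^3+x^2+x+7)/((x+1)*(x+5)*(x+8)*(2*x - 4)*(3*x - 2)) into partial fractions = -441/(17680*(3*x - 2)) + 1557/(3640*(x + 8)) - 48/(119*(x + 5)) + 2/(105*(x + 1)) - 59/(1680*(x - 2))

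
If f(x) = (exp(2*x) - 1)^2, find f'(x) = 4*exp(4*x) - 4*exp(2*x)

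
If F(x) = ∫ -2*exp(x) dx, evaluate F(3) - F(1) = -2*exp(3) + 2*E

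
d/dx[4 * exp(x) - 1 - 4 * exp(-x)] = (4*exp(2*x) + 4)*exp(-x)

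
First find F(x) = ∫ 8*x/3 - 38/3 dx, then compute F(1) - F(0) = -34/3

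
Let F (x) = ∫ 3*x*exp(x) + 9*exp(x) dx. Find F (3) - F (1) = -9*E + 15*exp(3)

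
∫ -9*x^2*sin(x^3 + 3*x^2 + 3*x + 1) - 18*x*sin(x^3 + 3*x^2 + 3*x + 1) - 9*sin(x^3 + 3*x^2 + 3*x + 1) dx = 3*cos((x + 1)^3) + C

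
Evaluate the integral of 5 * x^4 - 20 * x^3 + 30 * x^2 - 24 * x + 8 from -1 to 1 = 38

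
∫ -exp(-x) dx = exp(-x) + C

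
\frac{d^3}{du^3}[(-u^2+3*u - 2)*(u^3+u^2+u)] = -60*u^2 + 48*u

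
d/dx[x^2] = 2*x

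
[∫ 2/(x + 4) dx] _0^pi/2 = -4*log(2) + 2*log(pi/2 + 4)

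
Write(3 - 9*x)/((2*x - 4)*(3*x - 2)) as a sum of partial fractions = 9/(8*(3*x - 2)) - 15/(8*(x - 2))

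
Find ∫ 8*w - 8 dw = 4*w^2 - 8*w + C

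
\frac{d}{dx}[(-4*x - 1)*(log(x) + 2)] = (-4*x*log(x) - 12*x - 1)/x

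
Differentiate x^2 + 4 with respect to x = 2*x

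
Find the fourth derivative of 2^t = 2^t*log(2)^4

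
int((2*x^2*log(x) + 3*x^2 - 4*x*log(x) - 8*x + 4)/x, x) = (x - 2)^2*(log(x) + 1) + C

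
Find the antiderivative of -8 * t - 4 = -4*t^2 - 4*t + C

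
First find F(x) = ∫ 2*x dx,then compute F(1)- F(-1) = 0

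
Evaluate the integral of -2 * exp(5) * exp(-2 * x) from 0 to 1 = -exp(5) + exp(3)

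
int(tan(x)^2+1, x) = tan(x) + C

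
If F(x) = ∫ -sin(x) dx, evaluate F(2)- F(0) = -1 + cos(2)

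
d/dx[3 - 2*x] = -2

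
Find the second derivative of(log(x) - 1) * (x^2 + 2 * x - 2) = (2*x^2*log(x) + x^2 + 2*x + 2)/x^2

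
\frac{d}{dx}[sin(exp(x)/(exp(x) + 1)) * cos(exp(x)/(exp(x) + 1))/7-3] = exp(x)*cos(2*exp(x)/(exp(x) + 1))/(7*exp(2*x) + 14*exp(x) + 7)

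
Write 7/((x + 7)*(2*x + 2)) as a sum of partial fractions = -7/(12*(x + 7)) + 7/(12*(x + 1))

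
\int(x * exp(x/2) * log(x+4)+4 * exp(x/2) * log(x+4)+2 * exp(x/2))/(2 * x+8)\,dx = exp(x/2)*log(x + 4) + C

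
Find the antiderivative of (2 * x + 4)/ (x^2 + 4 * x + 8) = log((x + 2)^2 + 4) + C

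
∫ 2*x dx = x^2 + C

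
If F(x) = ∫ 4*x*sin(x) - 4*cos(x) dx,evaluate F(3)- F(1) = 4*cos(1) - 12*cos(3)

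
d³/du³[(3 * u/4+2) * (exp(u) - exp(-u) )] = (3*u*exp(2*u) + 3*u + 17*exp(2*u) - 1)*exp(-u)/4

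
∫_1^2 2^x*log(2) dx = 2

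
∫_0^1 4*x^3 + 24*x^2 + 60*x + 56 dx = 95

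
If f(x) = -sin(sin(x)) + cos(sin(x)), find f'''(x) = sqrt(2)*(3*sin(x)*cos(sin(x) + pi/4) + sin(sin(x) + pi/4)*cos(x)^2 + sin(sin(x) + pi/4))*cos(x)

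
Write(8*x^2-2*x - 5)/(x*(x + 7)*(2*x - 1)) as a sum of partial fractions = -16/(15*(2*x - 1)) + 401/(105*(x + 7)) + 5/(7*x)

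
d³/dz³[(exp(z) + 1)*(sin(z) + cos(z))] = -4*exp(z)*sin(z) + sin(z) - cos(z)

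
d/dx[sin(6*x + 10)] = 6*cos(6*x + 10)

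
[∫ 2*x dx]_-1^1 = 0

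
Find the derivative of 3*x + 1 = 3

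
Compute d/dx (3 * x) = 3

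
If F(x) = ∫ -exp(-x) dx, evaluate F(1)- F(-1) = -E + exp(-1)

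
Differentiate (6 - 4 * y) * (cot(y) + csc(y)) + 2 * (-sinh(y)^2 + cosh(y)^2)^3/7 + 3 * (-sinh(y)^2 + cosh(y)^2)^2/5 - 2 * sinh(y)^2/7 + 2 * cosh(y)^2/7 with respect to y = 4*y*cos(y)/sin(y)^2 + 4*y/sin(y)^2 - 4/tan(y) - 4/sin(y) - 6*cos(y)/sin(y)^2 - 6/sin(y)^2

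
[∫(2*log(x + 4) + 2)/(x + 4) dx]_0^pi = -(1 + log(4))^2 + (1 + log(pi + 4))^2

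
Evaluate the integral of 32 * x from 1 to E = -16 + 16*exp(2)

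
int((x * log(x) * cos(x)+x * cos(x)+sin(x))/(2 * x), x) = (log(x) + 1)*sin(x)/2 + C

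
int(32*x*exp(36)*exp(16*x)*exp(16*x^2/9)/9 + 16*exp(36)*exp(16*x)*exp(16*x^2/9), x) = exp(4*(2*x + 9)^2/9) + C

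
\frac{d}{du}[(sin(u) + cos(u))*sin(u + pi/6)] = sqrt(2)*sin(2*u + 5*pi/12)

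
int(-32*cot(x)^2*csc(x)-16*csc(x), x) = 16*cot(x)*csc(x) + C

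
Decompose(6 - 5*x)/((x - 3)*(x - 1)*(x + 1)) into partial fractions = 11/(8*(x + 1)) - 1/(4*(x - 1)) - 9/(8*(x - 3))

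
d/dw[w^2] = 2*w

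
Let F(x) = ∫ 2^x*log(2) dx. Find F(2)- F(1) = 2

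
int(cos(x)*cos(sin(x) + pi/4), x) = sin(sin(x) + pi/4) + C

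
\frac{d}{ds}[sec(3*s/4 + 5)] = 3*tan(3*s/4 + 5)*sec(3*s/4 + 5)/4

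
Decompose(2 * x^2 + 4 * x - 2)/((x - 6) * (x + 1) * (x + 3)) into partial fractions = 2/(9*(x + 3)) + 2/(7*(x + 1)) + 94/(63*(x - 6))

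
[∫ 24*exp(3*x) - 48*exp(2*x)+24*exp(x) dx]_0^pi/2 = (-2 + 2*exp(pi/2))^3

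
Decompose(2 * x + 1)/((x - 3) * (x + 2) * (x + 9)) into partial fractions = -17/(84*(x + 9)) + 3/(35*(x + 2)) + 7/(60*(x - 3))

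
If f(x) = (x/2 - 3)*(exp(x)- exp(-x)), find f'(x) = (x*exp(2*x) + x - 5*exp(2*x) - 7)*exp(-x)/2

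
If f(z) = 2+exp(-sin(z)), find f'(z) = -exp(-sin(z))*cos(z)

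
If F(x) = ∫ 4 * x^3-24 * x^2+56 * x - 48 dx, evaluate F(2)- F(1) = -5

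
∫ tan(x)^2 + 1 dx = tan(x) + C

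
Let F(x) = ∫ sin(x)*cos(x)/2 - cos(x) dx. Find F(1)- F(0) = -sin(1) + sin(1)^2/4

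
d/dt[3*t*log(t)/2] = 3*log(t)/2 + 3/2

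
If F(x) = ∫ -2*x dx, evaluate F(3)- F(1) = -8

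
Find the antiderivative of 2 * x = x^2 + C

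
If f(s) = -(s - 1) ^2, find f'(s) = 2 - 2*s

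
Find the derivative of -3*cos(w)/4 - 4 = 3*sin(w)/4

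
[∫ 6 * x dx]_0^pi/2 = 3*pi^2/4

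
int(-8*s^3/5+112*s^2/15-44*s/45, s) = -2*s^4/5 + 112*s^3/45 - 22*s^2/45 + C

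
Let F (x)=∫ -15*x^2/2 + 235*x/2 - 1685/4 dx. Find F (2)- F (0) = -1255/2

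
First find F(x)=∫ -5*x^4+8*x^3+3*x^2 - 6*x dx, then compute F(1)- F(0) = -1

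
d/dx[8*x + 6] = 8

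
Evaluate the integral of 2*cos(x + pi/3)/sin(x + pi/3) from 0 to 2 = 2*log(sin(pi/3 + 2)) - 2*log(sqrt(3)/2)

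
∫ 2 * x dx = x^2 + C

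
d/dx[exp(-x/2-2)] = -exp(-x/2 - 2)/2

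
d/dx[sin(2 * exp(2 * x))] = 4*exp(2*x)*cos(2*exp(2*x))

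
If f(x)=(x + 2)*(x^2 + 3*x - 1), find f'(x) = 3*x^2 + 10*x + 5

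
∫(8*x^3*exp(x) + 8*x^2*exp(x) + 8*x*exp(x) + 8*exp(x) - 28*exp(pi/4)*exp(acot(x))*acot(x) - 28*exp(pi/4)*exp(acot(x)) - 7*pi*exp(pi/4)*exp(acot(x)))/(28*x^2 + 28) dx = 2*x*exp(x)/7 + (4*acot(x) + pi)*exp(acot(x) + pi/4)/4 + C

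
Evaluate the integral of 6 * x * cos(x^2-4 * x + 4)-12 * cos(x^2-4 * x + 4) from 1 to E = -3*sin(1) + 3*sin((-2 + E)^2)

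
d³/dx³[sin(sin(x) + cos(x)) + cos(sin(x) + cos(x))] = 2*(2*sin(x)*cos(x)*cos(sqrt(2)*sin(x + pi/4) + pi/4) + 3*sqrt(2)*sin(x + pi/4)*sin(sqrt(2)*sin(x + pi/4) + pi/4) - 2*cos(sqrt(2)*sin(x + pi/4) + pi/4))*cos(x + pi/4)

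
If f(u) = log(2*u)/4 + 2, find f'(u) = 1/(4*u)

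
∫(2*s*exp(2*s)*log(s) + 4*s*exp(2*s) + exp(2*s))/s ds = (log(s) + 2)*exp(2*s) + C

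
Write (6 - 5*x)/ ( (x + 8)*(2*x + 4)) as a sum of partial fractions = -23/(6*(x + 8)) + 4/(3*(x + 2))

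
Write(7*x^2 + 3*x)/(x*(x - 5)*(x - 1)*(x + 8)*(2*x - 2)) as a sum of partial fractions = 53/(2106*(x + 8)) - 151/(1296*(x - 1)) - 5/(36*(x - 1)^2) + 19/(208*(x - 5))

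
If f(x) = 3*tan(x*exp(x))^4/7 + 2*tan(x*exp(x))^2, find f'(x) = 4*(3*x*tan(x*exp(x))^4/7 + 10*x*tan(x*exp(x))^2/7 + x + 3*tan(x*exp(x))^4/7 + 10*tan(x*exp(x))^2/7 + 1)*exp(x)*tan(x*exp(x))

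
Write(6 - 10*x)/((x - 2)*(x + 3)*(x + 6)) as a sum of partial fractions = 11/(4*(x + 6)) - 12/(5*(x + 3)) - 7/(20*(x - 2))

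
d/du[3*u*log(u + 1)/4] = (3*u*log(u + 1) + 3*u + 3*log(u + 1))/(4*u + 4)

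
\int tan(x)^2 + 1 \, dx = tan(x) + C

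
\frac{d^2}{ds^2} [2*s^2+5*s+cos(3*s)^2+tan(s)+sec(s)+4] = 18*sin(3*s)^2 - 18*cos(3*s)^2 + 2*tan(s)^3 + 2*tan(s)^2*sec(s) + 2*tan(s) + sec(s) + 4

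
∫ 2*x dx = x^2 + C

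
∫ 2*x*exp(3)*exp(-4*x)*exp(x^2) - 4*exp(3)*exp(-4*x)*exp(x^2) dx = exp((x - 2)^2 - 1) + C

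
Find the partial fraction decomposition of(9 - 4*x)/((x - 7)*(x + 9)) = -45/(16*(x + 9)) - 19/(16*(x - 7))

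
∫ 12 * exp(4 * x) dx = 3*exp(4*x) + C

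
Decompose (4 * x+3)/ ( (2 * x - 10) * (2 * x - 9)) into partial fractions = -21/(2*x - 9) + 23/(2*(x - 5))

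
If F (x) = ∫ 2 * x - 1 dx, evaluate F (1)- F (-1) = -2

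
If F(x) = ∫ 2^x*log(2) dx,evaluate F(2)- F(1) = 2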